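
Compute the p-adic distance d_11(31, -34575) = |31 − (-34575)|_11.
d_11(31, -34575) = 1/1331

Step 1 — x − y = 31 − (-34575) = 34606. Step 2 — v_11(34606) = 3 (factor: 34606 = (11^3 · 26); the sign does not affect v_p). Step 3 — |x − y|_11 = 11^{-3} = 1/1331.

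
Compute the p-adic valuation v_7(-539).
v_7(-539) = 2

v_7(n) is the largest exponent k such that 7^k divides n. Factor out: -539 = -7^2 · 11. (Sign doesn't affect v_p.) So v_7(-539) = 2.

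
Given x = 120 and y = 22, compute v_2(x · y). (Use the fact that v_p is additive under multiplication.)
v_2(2640) = 4

v_p(x) = 3 (factor: 120 = 2^3 · 15); v_p(y) = 1 (factor: 22 = 2^1 · 11). Additivity: v_p(xy) = v_p(x) + v_p(y) = 3 + 1 = 4. (Direct check: xy = 2640 = 2^4 · (165).)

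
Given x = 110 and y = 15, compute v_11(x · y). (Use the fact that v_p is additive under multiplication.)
v_11(1650) = 1

v_p(x) = 1 (factor: 110 = 11^1 · 10); v_p(y) = 0 (factor: 15 = 11^0 · 15). Additivity: v_p(xy) = v_p(x) + v_p(y) = 1 + 0 = 1. (Direct check: xy = 1650 = 11^1 · (150).)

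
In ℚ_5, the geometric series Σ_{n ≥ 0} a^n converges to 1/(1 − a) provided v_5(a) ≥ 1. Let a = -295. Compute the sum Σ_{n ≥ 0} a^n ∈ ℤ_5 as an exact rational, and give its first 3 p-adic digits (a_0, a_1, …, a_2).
Σ a^n = 1/(1 − a) = 1/296;  first 3 digits = (1, 1, 4)

v_5(a) = 1 ≥ 1, so the series converges in ℤ_5 to 1/(1 − a) = 1/(1 − (-295)) = 1/296. Expand this rational in ℤ_5: compute digits iteratively via d_i = x_i mod 5, x_{i+1} = (x_i − d_i)/5. The first 3 digits are (1, 1, 4).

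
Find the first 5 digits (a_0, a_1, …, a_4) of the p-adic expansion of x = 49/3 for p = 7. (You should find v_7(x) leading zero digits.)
(a_0, …, a_4) = (0, 0, 5, 4, 4)

v_7(49/3) = 2, so a_0 = ... = a_1 = 0. Factor out: x = 7^2 · u with u = 1/3 a unit in ℤ_7. Expand u iteratively via a_{v+i} = u_i mod 7, u_{i+1} = (u_i − a_{v+i})/7:
  u_0 = 1/3;  a_2 = 5;  u_1 = (u_0 − 5)/7 = -2/3
  u_1 = -2/3;  a_3 = 4;  u_2 = (u_1 − 4)/7 = -2/3
  u_2 = -2/3;  a_4 = 4;  u_3 = (u_2 − 4)/7 = -2/3
Digits: (0, 0, 5, 4, 4).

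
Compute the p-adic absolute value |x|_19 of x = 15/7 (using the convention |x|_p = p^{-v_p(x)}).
|15/7|_19 = 1

Step 1 — compute v_19(x) by factoring powers of 19 out of the numerator and denominator: v_19(15/7) = 0. Step 2 — apply |x|_p = p^{-v_p(x)} = 19^{0} = 1.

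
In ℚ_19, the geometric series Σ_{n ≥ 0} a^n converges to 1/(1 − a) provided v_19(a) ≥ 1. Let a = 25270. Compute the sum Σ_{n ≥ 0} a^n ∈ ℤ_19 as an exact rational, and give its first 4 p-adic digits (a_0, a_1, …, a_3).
Σ a^n = 1/(1 − a) = -1/25269;  first 4 digits = (1, 0, 13, 3)

v_19(a) = 2 ≥ 1, so the series converges in ℤ_19 to 1/(1 − a) = 1/(1 − 25270) = -1/25269. Expand this rational in ℤ_19: compute digits iteratively via d_i = x_i mod 19, x_{i+1} = (x_i − d_i)/19. The first 4 digits are (1, 0, 13, 3).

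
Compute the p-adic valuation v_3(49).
v_3(49) = 0

v_3(n) is the largest exponent k such that 3^k divides n. Factor out: 49 = 3^0 · 49. (Sign doesn't affect v_p.) So v_3(49) = 0.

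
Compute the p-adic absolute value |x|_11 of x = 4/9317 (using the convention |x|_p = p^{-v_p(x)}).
|4/9317|_11 = 1331

Step 1 — compute v_11(x) by factoring powers of 11 out of the numerator and denominator: v_11(4/9317) = -3. Step 2 — apply |x|_p = p^{-v_p(x)} = 11^{3} = 1331.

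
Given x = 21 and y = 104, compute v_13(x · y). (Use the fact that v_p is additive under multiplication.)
v_13(2184) = 1

v_p(x) = 0 (factor: 21 = 13^0 · 21); v_p(y) = 1 (factor: 104 = 13^1 · 8). Additivity: v_p(xy) = v_p(x) + v_p(y) = 0 + 1 = 1. (Direct check: xy = 2184 = 13^1 · (168).)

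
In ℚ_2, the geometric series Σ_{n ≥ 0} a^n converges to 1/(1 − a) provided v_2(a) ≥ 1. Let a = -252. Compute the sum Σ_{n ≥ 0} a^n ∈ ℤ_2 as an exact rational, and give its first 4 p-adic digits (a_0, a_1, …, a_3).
Σ a^n = 1/(1 − a) = 1/253;  first 4 digits = (1, 0, 1, 0)

v_2(a) = 2 ≥ 1, so the series converges in ℤ_2 to 1/(1 − a) = 1/(1 − (-252)) = 1/253. Expand this rational in ℤ_2: compute digits iteratively via d_i = x_i mod 2, x_{i+1} = (x_i − d_i)/2. The first 4 digits are (1, 0, 1, 0).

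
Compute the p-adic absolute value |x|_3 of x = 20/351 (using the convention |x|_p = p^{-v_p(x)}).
|20/351|_3 = 27

Step 1 — compute v_3(x) by factoring powers of 3 out of the numerator and denominator: v_3(20/351) = -3. Step 2 — apply |x|_p = p^{-v_p(x)} = 3^{3} = 27.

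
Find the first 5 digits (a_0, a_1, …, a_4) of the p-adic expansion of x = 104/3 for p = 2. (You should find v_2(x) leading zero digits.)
(a_0, …, a_4) = (0, 0, 0, 1, 1)

v_2(104/3) = 3, so a_0 = ... = a_2 = 0. Factor out: x = 2^3 · u with u = 13/3 a unit in ℤ_2. Expand u iteratively via a_{v+i} = u_i mod 2, u_{i+1} = (u_i − a_{v+i})/2:
  u_0 = 13/3;  a_3 = 1;  u_1 = (u_0 − 1)/2 = 5/3
  u_1 = 5/3;  a_4 = 1;  u_2 = (u_1 − 1)/2 = 1/3
Digits: (0, 0, 0, 1, 1).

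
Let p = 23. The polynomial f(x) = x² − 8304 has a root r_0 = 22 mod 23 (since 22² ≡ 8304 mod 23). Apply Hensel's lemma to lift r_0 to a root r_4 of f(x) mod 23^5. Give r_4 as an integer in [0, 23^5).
r_4 = 3084943 (mod 6436343)

Hensel's recurrence: r_{i+1} = r_i − f(r_i)·(f′(r_i))^{-1} mod 23^{i+2}, with f′(x) = 2x. Iterate:
  r_0 = 22 (mod 23)
  r_1 = 344 (mod 529)
  r_2 = 6692 (mod 12167)
  r_3 = 6692 (mod 279841)
  r_4 = 3084943 (mod 6436343)
Final: r_4 = 3084943, and one checks f(r_4) ≡ 0 mod 23^5.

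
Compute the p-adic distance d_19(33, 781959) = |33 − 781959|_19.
d_19(33, 781959) = 1/130321

Step 1 — x − y = 33 − 781959 = -781926. Step 2 — v_19(-781926) = 4 (factor: -781926 = −(19^4 · 6); the sign does not affect v_p). Step 3 — |x − y|_19 = 19^{-4} = 1/130321.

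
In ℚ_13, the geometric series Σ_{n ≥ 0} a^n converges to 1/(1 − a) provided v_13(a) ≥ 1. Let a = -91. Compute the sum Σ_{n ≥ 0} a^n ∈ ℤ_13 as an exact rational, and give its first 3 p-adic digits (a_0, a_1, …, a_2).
Σ a^n = 1/(1 − a) = 1/92;  first 3 digits = (1, 6, 9)

v_13(a) = 1 ≥ 1, so the series converges in ℤ_13 to 1/(1 − a) = 1/(1 − (-91)) = 1/92. Expand this rational in ℤ_13: compute digits iteratively via d_i = x_i mod 13, x_{i+1} = (x_i − d_i)/13. The first 3 digits are (1, 6, 9).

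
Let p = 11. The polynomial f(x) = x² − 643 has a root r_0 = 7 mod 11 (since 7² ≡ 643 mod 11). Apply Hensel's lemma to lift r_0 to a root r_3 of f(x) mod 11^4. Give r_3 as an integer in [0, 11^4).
r_3 = 13031 (mod 14641)

Hensel's recurrence: r_{i+1} = r_i − f(r_i)·(f′(r_i))^{-1} mod 11^{i+2}, with f′(x) = 2x. Iterate:
  r_0 = 7 (mod 11)
  r_1 = 84 (mod 121)
  r_2 = 1052 (mod 1331)
  r_3 = 13031 (mod 14641)
Final: r_3 = 13031, and one checks f(r_3) ≡ 0 mod 11^4.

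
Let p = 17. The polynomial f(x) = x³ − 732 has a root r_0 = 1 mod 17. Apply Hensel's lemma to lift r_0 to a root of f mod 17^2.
r_1 = 52 (mod 289)

Hensel: r_{i+1} = r_i − f(r_i)/f′(r_i) mod 17^{i+2}, where f′(x) = 3x². Iterate:
  r_0 = 1 (mod 17)
  r_1 = 52 (mod 289)
Final: r = 52 with f(r) ≡ 0 mod 17^2.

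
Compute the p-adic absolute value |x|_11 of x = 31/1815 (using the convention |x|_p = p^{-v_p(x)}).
|31/1815|_11 = 121

Step 1 — compute v_11(x) by factoring powers of 11 out of the numerator and denominator: v_11(31/1815) = -2. Step 2 — apply |x|_p = p^{-v_p(x)} = 11^{2} = 121.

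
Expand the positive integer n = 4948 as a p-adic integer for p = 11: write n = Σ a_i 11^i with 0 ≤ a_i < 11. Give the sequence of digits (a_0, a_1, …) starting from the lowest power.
(a_0, a_1, …) = (9, 9, 7, 3)

Repeated division by 11 gives the digits low-to-high: 4948 = 9 + 9·11^1 + 7·11^2 + 3·11^3. Digit sequence: (9, 9, 7, 3).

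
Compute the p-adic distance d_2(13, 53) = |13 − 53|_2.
d_2(13, 53) = 1/8

Step 1 — x − y = 13 − 53 = -40. Step 2 — v_2(-40) = 3 (factor: -40 = −(2^3 · 5); the sign does not affect v_p). Step 3 — |x − y|_2 = 2^{-3} = 1/8.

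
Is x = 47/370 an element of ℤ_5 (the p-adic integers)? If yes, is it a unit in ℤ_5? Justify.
x ∉ ℤ_5 (v_5(x) = -1 < 0)

ℤ_5 = {x ∈ ℚ_5 : v_5(x) ≥ 0} and ℤ_5^× = {x ∈ ℤ_5 : v_5(x) = 0}. Here v_5(47/370) = v_5(num) − v_5(den) = -1; compare against these criteria.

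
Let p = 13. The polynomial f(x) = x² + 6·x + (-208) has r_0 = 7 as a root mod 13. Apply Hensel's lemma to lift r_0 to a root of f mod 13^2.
r_1 = 72 (mod 169)

Hensel: r_{i+1} = r_i − f(r_i)·(f′(r_i))^{-1} mod 13^{i+2}, f′(x) = 2x + 6. Iterate:
  r_0 = 7 (mod 13)
  r_1 = 72 (mod 169)
Final: r = 72 satisfies f(r) ≡ 0 mod 13^2.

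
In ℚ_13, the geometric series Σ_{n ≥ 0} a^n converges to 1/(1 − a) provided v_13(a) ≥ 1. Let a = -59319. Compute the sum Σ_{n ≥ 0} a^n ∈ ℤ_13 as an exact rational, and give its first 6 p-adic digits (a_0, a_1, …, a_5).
Σ a^n = 1/(1 − a) = 1/59320;  first 6 digits = (1, 0, 0, 12, 10, 12)

v_13(a) = 3 ≥ 1, so the series converges in ℤ_13 to 1/(1 − a) = 1/(1 − (-59319)) = 1/59320. Expand this rational in ℤ_13: compute digits iteratively via d_i = x_i mod 13, x_{i+1} = (x_i − d_i)/13. The first 6 digits are (1, 0, 0, 12, 10, 12).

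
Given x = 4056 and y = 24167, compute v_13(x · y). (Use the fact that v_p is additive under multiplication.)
v_13(98021352) = 5

v_p(x) = 2 (factor: 4056 = 13^2 · 24); v_p(y) = 3 (factor: 24167 = 13^3 · 11). Additivity: v_p(xy) = v_p(x) + v_p(y) = 2 + 3 = 5. (Direct check: xy = 98021352 = 13^5 · (264).)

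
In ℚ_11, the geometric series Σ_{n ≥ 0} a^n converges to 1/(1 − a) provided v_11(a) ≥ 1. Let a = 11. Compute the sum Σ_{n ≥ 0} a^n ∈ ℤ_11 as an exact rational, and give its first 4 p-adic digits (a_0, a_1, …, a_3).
Σ a^n = 1/(1 − a) = -1/10;  first 4 digits = (1, 1, 1, 1)

v_11(a) = 1 ≥ 1, so the series converges in ℤ_11 to 1/(1 − a) = 1/(1 − 11) = -1/10. Expand this rational in ℤ_11: compute digits iteratively via d_i = x_i mod 11, x_{i+1} = (x_i − d_i)/11. The first 4 digits are (1, 1, 1, 1).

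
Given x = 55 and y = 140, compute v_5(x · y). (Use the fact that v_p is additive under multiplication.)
v_5(7700) = 2

v_p(x) = 1 (factor: 55 = 5^1 · 11); v_p(y) = 1 (factor: 140 = 5^1 · 28). Additivity: v_p(xy) = v_p(x) + v_p(y) = 1 + 1 = 2. (Direct check: xy = 7700 = 5^2 · (308).)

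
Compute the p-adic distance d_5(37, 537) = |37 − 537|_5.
d_5(37, 537) = 1/125

Step 1 — x − y = 37 − 537 = -500. Step 2 — v_5(-500) = 3 (factor: -500 = −(5^3 · 4); the sign does not affect v_p). Step 3 — |x − y|_5 = 5^{-3} = 1/125.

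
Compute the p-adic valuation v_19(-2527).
v_19(-2527) = 2

v_19(n) is the largest exponent k such that 19^k divides n. Factor out: -2527 = -19^2 · 7. (Sign doesn't affect v_p.) So v_19(-2527) = 2.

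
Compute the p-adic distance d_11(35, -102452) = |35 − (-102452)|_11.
d_11(35, -102452) = 1/14641

Step 1 — x − y = 35 − (-102452) = 102487. Step 2 — v_11(102487) = 4 (factor: 102487 = (11^4 · 7); the sign does not affect v_p). Step 3 — |x − y|_11 = 11^{-4} = 1/14641.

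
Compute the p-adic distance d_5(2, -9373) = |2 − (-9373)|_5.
d_5(2, -9373) = 1/3125

Step 1 — x − y = 2 − (-9373) = 9375. Step 2 — v_5(9375) = 5 (factor: 9375 = (5^5 · 3); the sign does not affect v_p). Step 3 — |x − y|_5 = 5^{-5} = 1/3125.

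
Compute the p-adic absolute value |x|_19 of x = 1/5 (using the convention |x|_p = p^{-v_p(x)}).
|1/5|_19 = 1

Step 1 — compute v_19(x) by factoring powers of 19 out of the numerator and denominator: v_19(1/5) = 0. Step 2 — apply |x|_p = p^{-v_p(x)} = 19^{0} = 1.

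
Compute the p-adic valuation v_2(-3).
v_2(-3) = 0

v_2(n) is the largest exponent k such that 2^k divides n. Factor out: -3 = -2^0 · 3. (Sign doesn't affect v_p.) So v_2(-3) = 0.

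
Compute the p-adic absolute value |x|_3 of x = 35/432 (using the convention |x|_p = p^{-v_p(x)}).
|35/432|_3 = 27

Step 1 — compute v_3(x) by factoring powers of 3 out of the numerator and denominator: v_3(35/432) = -3. Step 2 — apply |x|_p = p^{-v_p(x)} = 3^{3} = 27.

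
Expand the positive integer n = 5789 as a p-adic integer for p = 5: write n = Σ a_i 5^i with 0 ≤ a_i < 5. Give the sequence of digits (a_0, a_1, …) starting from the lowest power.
(a_0, a_1, …) = (4, 2, 1, 1, 4, 1)

Repeated division by 5 gives the digits low-to-high: 5789 = 4 + 2·5^1 + 1·5^2 + 1·5^3 + 4·5^4 + 1·5^5. Digit sequence: (4, 2, 1, 1, 4, 1).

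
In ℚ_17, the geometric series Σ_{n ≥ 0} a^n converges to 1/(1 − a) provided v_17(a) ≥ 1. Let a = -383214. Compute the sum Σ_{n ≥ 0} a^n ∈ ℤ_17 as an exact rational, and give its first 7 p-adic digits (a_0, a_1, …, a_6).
Σ a^n = 1/(1 − a) = 1/383215;  first 7 digits = (1, 0, 0, 7, 12, 16, 14)

v_17(a) = 3 ≥ 1, so the series converges in ℤ_17 to 1/(1 − a) = 1/(1 − (-383214)) = 1/383215. Expand this rational in ℤ_17: compute digits iteratively via d_i = x_i mod 17, x_{i+1} = (x_i − d_i)/17. The first 7 digits are (1, 0, 0, 7, 12, 16, 14).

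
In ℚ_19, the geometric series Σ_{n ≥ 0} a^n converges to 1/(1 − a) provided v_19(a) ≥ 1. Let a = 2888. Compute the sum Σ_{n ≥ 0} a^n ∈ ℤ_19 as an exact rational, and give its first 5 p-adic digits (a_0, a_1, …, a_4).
Σ a^n = 1/(1 − a) = -1/2887;  first 5 digits = (1, 0, 8, 0, 7)

v_19(a) = 2 ≥ 1, so the series converges in ℤ_19 to 1/(1 − a) = 1/(1 − 2888) = -1/2887. Expand this rational in ℤ_19: compute digits iteratively via d_i = x_i mod 19, x_{i+1} = (x_i − d_i)/19. The first 5 digits are (1, 0, 8, 0, 7).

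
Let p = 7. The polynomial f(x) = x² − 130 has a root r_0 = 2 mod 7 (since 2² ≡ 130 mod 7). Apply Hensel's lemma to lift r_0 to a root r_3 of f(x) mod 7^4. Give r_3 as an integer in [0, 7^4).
r_3 = 1479 (mod 2401)

Hensel's recurrence: r_{i+1} = r_i − f(r_i)·(f′(r_i))^{-1} mod 7^{i+2}, with f′(x) = 2x. Iterate:
  r_0 = 2 (mod 7)
  r_1 = 9 (mod 49)
  r_2 = 107 (mod 343)
  r_3 = 1479 (mod 2401)
Final: r_3 = 1479, and one checks f(r_3) ≡ 0 mod 7^4.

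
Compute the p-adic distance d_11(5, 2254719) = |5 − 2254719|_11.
d_11(5, 2254719) = 1/161051

Step 1 — x − y = 5 − 2254719 = -2254714. Step 2 — v_11(-2254714) = 5 (factor: -2254714 = −(11^5 · 14); the sign does not affect v_p). Step 3 — |x − y|_11 = 11^{-5} = 1/161051.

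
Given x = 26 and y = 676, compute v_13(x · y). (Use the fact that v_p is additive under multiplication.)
v_13(17576) = 3

v_p(x) = 1 (factor: 26 = 13^1 · 2); v_p(y) = 2 (factor: 676 = 13^2 · 4). Additivity: v_p(xy) = v_p(x) + v_p(y) = 1 + 2 = 3. (Direct check: xy = 17576 = 13^3 · (8).)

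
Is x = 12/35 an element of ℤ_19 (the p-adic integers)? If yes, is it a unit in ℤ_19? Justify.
x ∈ ℤ_19^× (unit); v_19(x) = 0

ℤ_19 = {x ∈ ℚ_19 : v_19(x) ≥ 0} and ℤ_19^× = {x ∈ ℤ_19 : v_19(x) = 0}. Here v_19(12/35) = v_19(num) − v_19(den) = 0; compare against these criteria.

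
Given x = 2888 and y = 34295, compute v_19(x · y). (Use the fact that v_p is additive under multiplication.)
v_19(99043960) = 5

v_p(x) = 2 (factor: 2888 = 19^2 · 8); v_p(y) = 3 (factor: 34295 = 19^3 · 5). Additivity: v_p(xy) = v_p(x) + v_p(y) = 2 + 3 = 5. (Direct check: xy = 99043960 = 19^5 · (40).)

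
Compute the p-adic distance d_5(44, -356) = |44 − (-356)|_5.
d_5(44, -356) = 1/25

Step 1 — x − y = 44 − (-356) = 400. Step 2 — v_5(400) = 2 (factor: 400 = (5^2 · 16); the sign does not affect v_p). Step 3 — |x − y|_5 = 5^{-2} = 1/25.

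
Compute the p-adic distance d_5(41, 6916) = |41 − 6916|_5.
d_5(41, 6916) = 1/625

Step 1 — x − y = 41 − 6916 = -6875. Step 2 — v_5(-6875) = 4 (factor: -6875 = −(5^4 · 11); the sign does not affect v_p). Step 3 — |x − y|_5 = 5^{-4} = 1/625.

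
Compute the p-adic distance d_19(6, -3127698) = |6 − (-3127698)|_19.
d_19(6, -3127698) = 1/130321

Step 1 — x − y = 6 − (-3127698) = 3127704. Step 2 — v_19(3127704) = 4 (factor: 3127704 = (19^4 · 24); the sign does not affect v_p). Step 3 — |x − y|_19 = 19^{-4} = 1/130321.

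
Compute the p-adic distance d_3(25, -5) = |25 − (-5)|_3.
d_3(25, -5) = 1/3

Step 1 — x − y = 25 − (-5) = 30. Step 2 — v_3(30) = 1 (factor: 30 = (3^1 · 10); the sign does not affect v_p). Step 3 — |x − y|_3 = 3^{-1} = 1/3.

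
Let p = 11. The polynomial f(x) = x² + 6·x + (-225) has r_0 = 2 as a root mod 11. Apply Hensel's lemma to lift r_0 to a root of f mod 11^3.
r_2 = 1245 (mod 1331)

Hensel: r_{i+1} = r_i − f(r_i)·(f′(r_i))^{-1} mod 11^{i+2}, f′(x) = 2x + 6. Iterate:
  r_0 = 2 (mod 11)
  r_1 = 35 (mod 121)
  r_2 = 1245 (mod 1331)
Final: r = 1245 satisfies f(r) ≡ 0 mod 11^3.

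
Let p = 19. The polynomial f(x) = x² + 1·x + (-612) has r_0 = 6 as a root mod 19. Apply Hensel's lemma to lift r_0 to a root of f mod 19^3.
r_2 = 5687 (mod 6859)

Hensel: r_{i+1} = r_i − f(r_i)·(f′(r_i))^{-1} mod 19^{i+2}, f′(x) = 2x + 1. Iterate:
  r_0 = 6 (mod 19)
  r_1 = 272 (mod 361)
  r_2 = 5687 (mod 6859)
Final: r = 5687 satisfies f(r) ≡ 0 mod 19^3.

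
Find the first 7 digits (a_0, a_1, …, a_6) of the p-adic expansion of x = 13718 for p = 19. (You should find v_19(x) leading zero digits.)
(a_0, …, a_6) = (0, 0, 0, 2, 0, 0, 0)

v_19(13718) = 3, so a_0 = ... = a_2 = 0. Factor out: x = 19^3 · u with u = 2 a unit in ℤ_19. Expand u iteratively via a_{v+i} = u_i mod 19, u_{i+1} = (u_i − a_{v+i})/19:
  u_0 = 2;  a_3 = 2;  u_1 = (u_0 − 2)/19 = 0
  u_1 = 0;  a_4 = 0;  u_2 = (u_1 − 0)/19 = 0
  u_2 = 0;  a_5 = 0;  u_3 = (u_2 − 0)/19 = 0
  u_3 = 0;  a_6 = 0;  u_4 = (u_3 − 0)/19 = 0
Digits: (0, 0, 0, 2, 0, 0, 0).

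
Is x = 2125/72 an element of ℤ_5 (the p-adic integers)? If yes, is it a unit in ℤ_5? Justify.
x ∈ ℤ_5 but not a unit; v_5(x) = 3 > 0

ℤ_5 = {x ∈ ℚ_5 : v_5(x) ≥ 0} and ℤ_5^× = {x ∈ ℤ_5 : v_5(x) = 0}. Here v_5(2125/72) = v_5(num) − v_5(den) = 3; compare against these criteria.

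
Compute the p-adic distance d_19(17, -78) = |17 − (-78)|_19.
d_19(17, -78) = 1/19

Step 1 — x − y = 17 − (-78) = 95. Step 2 — v_19(95) = 1 (factor: 95 = (19^1 · 5); the sign does not affect v_p). Step 3 — |x − y|_19 = 19^{-1} = 1/19.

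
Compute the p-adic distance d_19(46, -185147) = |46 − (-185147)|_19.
d_19(46, -185147) = 1/6859

Step 1 — x − y = 46 − (-185147) = 185193. Step 2 — v_19(185193) = 3 (factor: 185193 = (19^3 · 27); the sign does not affect v_p). Step 3 — |x − y|_19 = 19^{-3} = 1/6859.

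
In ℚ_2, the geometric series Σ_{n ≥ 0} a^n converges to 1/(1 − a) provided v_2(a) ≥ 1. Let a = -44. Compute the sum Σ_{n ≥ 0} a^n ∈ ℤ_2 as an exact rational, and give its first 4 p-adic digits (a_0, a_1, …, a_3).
Σ a^n = 1/(1 − a) = 1/45;  first 4 digits = (1, 0, 1, 0)

v_2(a) = 2 ≥ 1, so the series converges in ℤ_2 to 1/(1 − a) = 1/(1 − (-44)) = 1/45. Expand this rational in ℤ_2: compute digits iteratively via d_i = x_i mod 2, x_{i+1} = (x_i − d_i)/2. The first 4 digits are (1, 0, 1, 0).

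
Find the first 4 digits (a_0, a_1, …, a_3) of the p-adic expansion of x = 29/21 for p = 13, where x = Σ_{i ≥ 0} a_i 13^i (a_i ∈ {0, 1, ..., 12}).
(a_0, …, a_3) = (2, 8, 0, 8)

v_13(29/21) = 0 (numerator and denominator both coprime to 13), so x ∈ ℤ_13^×. Compute digits iteratively via a_i = x_i mod 13, x_{i+1} = (x_i − a_i)/13, with x_0 = x:
  x_0 = 29/21;  a_0 = 2;  x_1 = (x_0 − 2)/13 = -1/21
  x_1 = -1/21;  a_1 = 8;  x_2 = (x_1 − 8)/13 = -13/21
  x_2 = -13/21;  a_2 = 0;  x_3 = (x_2 − 0)/13 = -1/21
  x_3 = -1/21;  a_3 = 8;  x_4 = (x_3 − 8)/13 = -13/21
Digits: (2, 8, 0, 8).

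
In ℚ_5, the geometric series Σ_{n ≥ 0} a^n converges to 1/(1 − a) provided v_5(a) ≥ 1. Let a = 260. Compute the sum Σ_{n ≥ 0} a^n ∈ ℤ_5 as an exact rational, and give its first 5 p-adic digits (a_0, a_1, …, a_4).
Σ a^n = 1/(1 − a) = -1/259;  first 5 digits = (1, 2, 4, 0, 1)

v_5(a) = 1 ≥ 1, so the series converges in ℤ_5 to 1/(1 − a) = 1/(1 − 260) = -1/259. Expand this rational in ℤ_5: compute digits iteratively via d_i = x_i mod 5, x_{i+1} = (x_i − d_i)/5. The first 5 digits are (1, 2, 4, 0, 1).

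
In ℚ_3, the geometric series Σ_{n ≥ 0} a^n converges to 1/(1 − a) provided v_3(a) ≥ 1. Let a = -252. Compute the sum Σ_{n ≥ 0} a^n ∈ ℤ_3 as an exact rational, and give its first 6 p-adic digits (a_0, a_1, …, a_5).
Σ a^n = 1/(1 − a) = 1/253;  first 6 digits = (1, 0, 2, 2, 0, 2)

v_3(a) = 2 ≥ 1, so the series converges in ℤ_3 to 1/(1 − a) = 1/(1 − (-252)) = 1/253. Expand this rational in ℤ_3: compute digits iteratively via d_i = x_i mod 3, x_{i+1} = (x_i − d_i)/3. The first 6 digits are (1, 0, 2, 2, 0, 2).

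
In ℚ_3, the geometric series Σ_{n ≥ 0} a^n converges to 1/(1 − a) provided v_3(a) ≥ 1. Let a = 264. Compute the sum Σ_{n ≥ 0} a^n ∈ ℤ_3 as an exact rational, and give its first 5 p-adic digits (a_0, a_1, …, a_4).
Σ a^n = 1/(1 − a) = -1/263;  first 5 digits = (1, 1, 0, 0, 1)

v_3(a) = 1 ≥ 1, so the series converges in ℤ_3 to 1/(1 − a) = 1/(1 − 264) = -1/263. Expand this rational in ℤ_3: compute digits iteratively via d_i = x_i mod 3, x_{i+1} = (x_i − d_i)/3. The first 5 digits are (1, 1, 0, 0, 1).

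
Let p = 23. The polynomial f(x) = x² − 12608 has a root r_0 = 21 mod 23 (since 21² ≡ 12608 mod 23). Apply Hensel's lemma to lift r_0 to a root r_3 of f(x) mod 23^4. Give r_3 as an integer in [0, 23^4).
r_3 = 206860 (mod 279841)

Hensel's recurrence: r_{i+1} = r_i − f(r_i)·(f′(r_i))^{-1} mod 23^{i+2}, with f′(x) = 2x. Iterate:
  r_0 = 21 (mod 23)
  r_1 = 21 (mod 529)
  r_2 = 21 (mod 12167)
  r_3 = 206860 (mod 279841)
Final: r_3 = 206860, and one checks f(r_3) ≡ 0 mod 23^4.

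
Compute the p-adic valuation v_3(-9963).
v_3(-9963) = 5

v_3(n) is the largest exponent k such that 3^k divides n. Factor out: -9963 = -3^5 · 41. (Sign doesn't affect v_p.) So v_3(-9963) = 5.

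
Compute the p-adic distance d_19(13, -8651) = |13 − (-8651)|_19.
d_19(13, -8651) = 1/361

Step 1 — x − y = 13 − (-8651) = 8664. Step 2 — v_19(8664) = 2 (factor: 8664 = (19^2 · 24); the sign does not affect v_p). Step 3 — |x − y|_19 = 19^{-2} = 1/361.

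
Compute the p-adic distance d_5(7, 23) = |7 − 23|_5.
d_5(7, 23) = 1

Step 1 — x − y = 7 − 23 = -16. Step 2 — v_5(-16) = 0 (factor: -16 = −(5^0 · 16); the sign does not affect v_p). Step 3 — |x − y|_5 = 5^{0} = 1.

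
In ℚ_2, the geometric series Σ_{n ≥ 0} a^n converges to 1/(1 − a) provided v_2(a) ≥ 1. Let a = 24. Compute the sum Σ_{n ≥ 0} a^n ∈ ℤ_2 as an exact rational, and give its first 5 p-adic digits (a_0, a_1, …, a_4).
Σ a^n = 1/(1 − a) = -1/23;  first 5 digits = (1, 0, 0, 1, 1)

v_2(a) = 3 ≥ 1, so the series converges in ℤ_2 to 1/(1 − a) = 1/(1 − 24) = -1/23. Expand this rational in ℤ_2: compute digits iteratively via d_i = x_i mod 2, x_{i+1} = (x_i − d_i)/2. The first 5 digits are (1, 0, 0, 1, 1).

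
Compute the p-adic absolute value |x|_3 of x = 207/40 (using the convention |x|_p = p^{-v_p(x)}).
|207/40|_3 = 1/9

Step 1 — compute v_3(x) by factoring powers of 3 out of the numerator and denominator: v_3(207/40) = 2. Step 2 — apply |x|_p = p^{-v_p(x)} = 3^{-2} = 1/9.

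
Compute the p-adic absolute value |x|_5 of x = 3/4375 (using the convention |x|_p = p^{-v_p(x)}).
|3/4375|_5 = 625

Step 1 — compute v_5(x) by factoring powers of 5 out of the numerator and denominator: v_5(3/4375) = -4. Step 2 — apply |x|_p = p^{-v_p(x)} = 5^{4} = 625.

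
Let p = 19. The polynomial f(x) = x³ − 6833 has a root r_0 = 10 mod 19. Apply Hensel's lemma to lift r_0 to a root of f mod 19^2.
r_1 = 86 (mod 361)

Hensel: r_{i+1} = r_i − f(r_i)/f′(r_i) mod 19^{i+2}, where f′(x) = 3x². Iterate:
  r_0 = 10 (mod 19)
  r_1 = 86 (mod 361)
Final: r = 86 with f(r) ≡ 0 mod 19^2.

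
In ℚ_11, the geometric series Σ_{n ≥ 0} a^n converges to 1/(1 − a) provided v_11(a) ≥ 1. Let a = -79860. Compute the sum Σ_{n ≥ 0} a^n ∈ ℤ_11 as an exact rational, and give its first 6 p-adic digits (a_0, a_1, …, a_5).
Σ a^n = 1/(1 − a) = 1/79861;  first 6 digits = (1, 0, 0, 6, 5, 10)

v_11(a) = 3 ≥ 1, so the series converges in ℤ_11 to 1/(1 − a) = 1/(1 − (-79860)) = 1/79861. Expand this rational in ℤ_11: compute digits iteratively via d_i = x_i mod 11, x_{i+1} = (x_i − d_i)/11. The first 6 digits are (1, 0, 0, 6, 5, 10).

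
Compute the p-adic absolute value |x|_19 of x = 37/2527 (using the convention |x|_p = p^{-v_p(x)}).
|37/2527|_19 = 361

Step 1 — compute v_19(x) by factoring powers of 19 out of the numerator and denominator: v_19(37/2527) = -2. Step 2 — apply |x|_p = p^{-v_p(x)} = 19^{2} = 361.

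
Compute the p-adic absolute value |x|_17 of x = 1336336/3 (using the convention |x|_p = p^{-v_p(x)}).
|1336336/3|_17 = 1/83521

Step 1 — compute v_17(x) by factoring powers of 17 out of the numerator and denominator: v_17(1336336/3) = 4. Step 2 — apply |x|_p = p^{-v_p(x)} = 17^{-4} = 1/83521.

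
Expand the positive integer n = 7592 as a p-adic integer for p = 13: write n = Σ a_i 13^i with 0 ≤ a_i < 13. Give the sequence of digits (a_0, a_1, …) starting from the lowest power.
(a_0, a_1, …) = (0, 12, 5, 3)

Repeated division by 13 gives the digits low-to-high: 7592 = 12·13^1 + 5·13^2 + 3·13^3. Digit sequence: (0, 12, 5, 3).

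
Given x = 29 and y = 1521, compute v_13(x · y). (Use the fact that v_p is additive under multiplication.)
v_13(44109) = 2

v_p(x) = 0 (factor: 29 = 13^0 · 29); v_p(y) = 2 (factor: 1521 = 13^2 · 9). Additivity: v_p(xy) = v_p(x) + v_p(y) = 0 + 2 = 2. (Direct check: xy = 44109 = 13^2 · (261).)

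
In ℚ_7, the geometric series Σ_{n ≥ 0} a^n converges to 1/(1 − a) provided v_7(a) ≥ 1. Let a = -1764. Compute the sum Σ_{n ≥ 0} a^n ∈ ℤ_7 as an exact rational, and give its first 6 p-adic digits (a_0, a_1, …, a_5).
Σ a^n = 1/(1 − a) = 1/1765;  first 6 digits = (1, 0, 6, 1, 0, 3)

v_7(a) = 2 ≥ 1, so the series converges in ℤ_7 to 1/(1 − a) = 1/(1 − (-1764)) = 1/1765. Expand this rational in ℤ_7: compute digits iteratively via d_i = x_i mod 7, x_{i+1} = (x_i − d_i)/7. The first 6 digits are (1, 0, 6, 1, 0, 3).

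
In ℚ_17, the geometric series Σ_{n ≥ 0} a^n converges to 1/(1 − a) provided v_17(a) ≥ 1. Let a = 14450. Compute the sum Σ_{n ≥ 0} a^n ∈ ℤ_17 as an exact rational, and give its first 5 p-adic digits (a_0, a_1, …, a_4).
Σ a^n = 1/(1 − a) = -1/14449;  first 5 digits = (1, 0, 16, 2, 1)

v_17(a) = 2 ≥ 1, so the series converges in ℤ_17 to 1/(1 − a) = 1/(1 − 14450) = -1/14449. Expand this rational in ℤ_17: compute digits iteratively via d_i = x_i mod 17, x_{i+1} = (x_i − d_i)/17. The first 5 digits are (1, 0, 16, 2, 1).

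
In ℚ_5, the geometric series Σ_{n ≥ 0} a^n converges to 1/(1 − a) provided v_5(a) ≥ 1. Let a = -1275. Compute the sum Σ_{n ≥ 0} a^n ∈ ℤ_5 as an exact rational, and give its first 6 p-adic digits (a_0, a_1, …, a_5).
Σ a^n = 1/(1 − a) = 1/1276;  first 6 digits = (1, 0, 4, 4, 3, 4)

v_5(a) = 2 ≥ 1, so the series converges in ℤ_5 to 1/(1 − a) = 1/(1 − (-1275)) = 1/1276. Expand this rational in ℤ_5: compute digits iteratively via d_i = x_i mod 5, x_{i+1} = (x_i − d_i)/5. The first 6 digits are (1, 0, 4, 4, 3, 4).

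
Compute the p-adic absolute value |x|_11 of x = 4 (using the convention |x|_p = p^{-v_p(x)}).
|4|_11 = 1

Step 1 — compute v_11(x) by factoring powers of 11 out of the numerator and denominator: v_11(4) = 0. Step 2 — apply |x|_p = p^{-v_p(x)} = 11^{0} = 1.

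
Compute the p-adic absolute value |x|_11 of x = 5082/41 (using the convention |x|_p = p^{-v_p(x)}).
|5082/41|_11 = 1/121

Step 1 — compute v_11(x) by factoring powers of 11 out of the numerator and denominator: v_11(5082/41) = 2. Step 2 — apply |x|_p = p^{-v_p(x)} = 11^{-2} = 1/121.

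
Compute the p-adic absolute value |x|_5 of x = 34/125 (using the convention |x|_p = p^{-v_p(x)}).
|34/125|_5 = 125

Step 1 — compute v_5(x) by factoring powers of 5 out of the numerator and denominator: v_5(34/125) = -3. Step 2 — apply |x|_p = p^{-v_p(x)} = 5^{3} = 125.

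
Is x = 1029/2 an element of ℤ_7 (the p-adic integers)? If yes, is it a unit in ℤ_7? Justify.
x ∈ ℤ_7 but not a unit; v_7(x) = 3 > 0

ℤ_7 = {x ∈ ℚ_7 : v_7(x) ≥ 0} and ℤ_7^× = {x ∈ ℤ_7 : v_7(x) = 0}. Here v_7(1029/2) = v_7(num) − v_7(den) = 3; compare against these criteria.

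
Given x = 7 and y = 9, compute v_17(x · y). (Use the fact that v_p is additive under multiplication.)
v_17(63) = 0

v_p(x) = 0 (factor: 7 = 17^0 · 7); v_p(y) = 0 (factor: 9 = 17^0 · 9). Additivity: v_p(xy) = v_p(x) + v_p(y) = 0 + 0 = 0. (Direct check: xy = 63 = 17^0 · (63).)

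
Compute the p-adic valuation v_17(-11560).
v_17(-11560) = 2

v_17(n) is the largest exponent k such that 17^k divides n. Factor out: -11560 = -17^2 · 40. (Sign doesn't affect v_p.) So v_17(-11560) = 2.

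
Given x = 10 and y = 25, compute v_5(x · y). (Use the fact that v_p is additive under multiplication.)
v_5(250) = 3

v_p(x) = 1 (factor: 10 = 5^1 · 2); v_p(y) = 2 (factor: 25 = 5^2 · 1). Additivity: v_p(xy) = v_p(x) + v_p(y) = 1 + 2 = 3. (Direct check: xy = 250 = 5^3 · (2).)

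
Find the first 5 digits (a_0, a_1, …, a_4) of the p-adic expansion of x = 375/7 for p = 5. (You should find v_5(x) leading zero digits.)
(a_0, …, a_4) = (0, 0, 0, 4, 0)

v_5(375/7) = 3, so a_0 = ... = a_2 = 0. Factor out: x = 5^3 · u with u = 3/7 a unit in ℤ_5. Expand u iteratively via a_{v+i} = u_i mod 5, u_{i+1} = (u_i − a_{v+i})/5:
  u_0 = 3/7;  a_3 = 4;  u_1 = (u_0 − 4)/5 = -5/7
  u_1 = -5/7;  a_4 = 0;  u_2 = (u_1 − 0)/5 = -1/7
Digits: (0, 0, 0, 4, 0).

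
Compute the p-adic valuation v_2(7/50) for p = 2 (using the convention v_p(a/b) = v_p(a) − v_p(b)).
v_2(7/50) = -1

Factor powers of 2 from the numerator and denominator of the reduced fraction: 7 = 2^0 · 7 and 50 = 2^1 · 25. Apply v_p(a/b) = v_p(a) − v_p(b): v_2(7/50) = 0 − 1 = -1.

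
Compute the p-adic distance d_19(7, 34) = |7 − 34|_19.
d_19(7, 34) = 1

Step 1 — x − y = 7 − 34 = -27. Step 2 — v_19(-27) = 0 (factor: -27 = −(19^0 · 27); the sign does not affect v_p). Step 3 — |x − y|_19 = 19^{0} = 1.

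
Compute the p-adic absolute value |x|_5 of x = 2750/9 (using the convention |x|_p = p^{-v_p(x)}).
|2750/9|_5 = 1/125

Step 1 — compute v_5(x) by factoring powers of 5 out of the numerator and denominator: v_5(2750/9) = 3. Step 2 — apply |x|_p = p^{-v_p(x)} = 5^{-3} = 1/125.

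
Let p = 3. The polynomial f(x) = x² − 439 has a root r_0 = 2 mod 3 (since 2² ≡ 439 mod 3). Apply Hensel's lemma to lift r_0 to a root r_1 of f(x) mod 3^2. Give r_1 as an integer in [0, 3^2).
r_1 = 5 (mod 9)

Hensel's recurrence: r_{i+1} = r_i − f(r_i)·(f′(r_i))^{-1} mod 3^{i+2}, with f′(x) = 2x. Iterate:
  r_0 = 2 (mod 3)
  r_1 = 5 (mod 9)
Final: r_1 = 5, and one checks f(r_1) ≡ 0 mod 3^2.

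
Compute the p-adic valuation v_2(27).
v_2(27) = 0

v_2(n) is the largest exponent k such that 2^k divides n. Factor out: 27 = 2^0 · 27. (Sign doesn't affect v_p.) So v_2(27) = 0.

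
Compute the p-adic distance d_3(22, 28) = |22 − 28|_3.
d_3(22, 28) = 1/3

Step 1 — x − y = 22 − 28 = -6. Step 2 — v_3(-6) = 1 (factor: -6 = −(3^1 · 2); the sign does not affect v_p). Step 3 — |x − y|_3 = 3^{-1} = 1/3.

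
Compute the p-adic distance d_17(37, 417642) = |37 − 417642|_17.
d_17(37, 417642) = 1/83521

Step 1 — x − y = 37 − 417642 = -417605. Step 2 — v_17(-417605) = 4 (factor: -417605 = −(17^4 · 5); the sign does not affect v_p). Step 3 — |x − y|_17 = 17^{-4} = 1/83521.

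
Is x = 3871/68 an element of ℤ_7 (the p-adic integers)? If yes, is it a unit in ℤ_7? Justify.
x ∈ ℤ_7 but not a unit; v_7(x) = 2 > 0

ℤ_7 = {x ∈ ℚ_7 : v_7(x) ≥ 0} and ℤ_7^× = {x ∈ ℤ_7 : v_7(x) = 0}. Here v_7(3871/68) = v_7(num) − v_7(den) = 2; compare against these criteria.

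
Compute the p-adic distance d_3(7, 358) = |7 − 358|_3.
d_3(7, 358) = 1/27

Step 1 — x − y = 7 − 358 = -351. Step 2 — v_3(-351) = 3 (factor: -351 = −(3^3 · 13); the sign does not affect v_p). Step 3 — |x − y|_3 = 3^{-3} = 1/27.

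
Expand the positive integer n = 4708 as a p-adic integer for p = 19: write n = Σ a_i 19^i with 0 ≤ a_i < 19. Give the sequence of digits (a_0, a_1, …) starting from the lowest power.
(a_0, a_1, …) = (15, 0, 13)

Repeated division by 19 gives the digits low-to-high: 4708 = 15 + 13·19^2. Digit sequence: (15, 0, 13).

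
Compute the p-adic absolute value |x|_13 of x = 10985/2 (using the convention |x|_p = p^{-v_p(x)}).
|10985/2|_13 = 1/2197

Step 1 — compute v_13(x) by factoring powers of 13 out of the numerator and denominator: v_13(10985/2) = 3. Step 2 — apply |x|_p = p^{-v_p(x)} = 13^{-3} = 1/2197.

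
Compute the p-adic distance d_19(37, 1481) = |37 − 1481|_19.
d_19(37, 1481) = 1/361

Step 1 — x − y = 37 − 1481 = -1444. Step 2 — v_19(-1444) = 2 (factor: -1444 = −(19^2 · 4); the sign does not affect v_p). Step 3 — |x − y|_19 = 19^{-2} = 1/361.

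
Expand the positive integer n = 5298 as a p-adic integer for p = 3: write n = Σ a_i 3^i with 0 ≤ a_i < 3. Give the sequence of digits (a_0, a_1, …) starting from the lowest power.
(a_0, a_1, …) = (0, 2, 0, 1, 2, 0, 1, 2)

Repeated division by 3 gives the digits low-to-high: 5298 = 2·3^1 + 1·3^3 + 2·3^4 + 1·3^6 + 2·3^7. Digit sequence: (0, 2, 0, 1, 2, 0, 1, 2).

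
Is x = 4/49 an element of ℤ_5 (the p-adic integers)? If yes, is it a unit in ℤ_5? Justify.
x ∈ ℤ_5^× (unit); v_5(x) = 0

ℤ_5 = {x ∈ ℚ_5 : v_5(x) ≥ 0} and ℤ_5^× = {x ∈ ℤ_5 : v_5(x) = 0}. Here v_5(4/49) = v_5(num) − v_5(den) = 0; compare against these criteria.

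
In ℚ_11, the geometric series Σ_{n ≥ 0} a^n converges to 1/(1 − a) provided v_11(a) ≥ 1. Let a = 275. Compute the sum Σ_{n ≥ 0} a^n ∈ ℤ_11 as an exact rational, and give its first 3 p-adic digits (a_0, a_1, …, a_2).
Σ a^n = 1/(1 − a) = -1/274;  first 3 digits = (1, 3, 0)

v_11(a) = 1 ≥ 1, so the series converges in ℤ_11 to 1/(1 − a) = 1/(1 − 275) = -1/274. Expand this rational in ℤ_11: compute digits iteratively via d_i = x_i mod 11, x_{i+1} = (x_i − d_i)/11. The first 3 digits are (1, 3, 0).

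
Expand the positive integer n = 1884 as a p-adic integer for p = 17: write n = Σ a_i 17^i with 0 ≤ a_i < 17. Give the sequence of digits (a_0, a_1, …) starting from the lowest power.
(a_0, a_1, …) = (14, 8, 6)

Repeated division by 17 gives the digits low-to-high: 1884 = 14 + 8·17^1 + 6·17^2. Digit sequence: (14, 8, 6).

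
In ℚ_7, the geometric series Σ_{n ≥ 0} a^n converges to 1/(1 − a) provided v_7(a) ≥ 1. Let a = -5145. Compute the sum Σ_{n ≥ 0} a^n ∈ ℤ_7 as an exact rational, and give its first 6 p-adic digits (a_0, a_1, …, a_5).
Σ a^n = 1/(1 − a) = 1/5146;  first 6 digits = (1, 0, 0, 6, 4, 6)

v_7(a) = 3 ≥ 1, so the series converges in ℤ_7 to 1/(1 − a) = 1/(1 − (-5145)) = 1/5146. Expand this rational in ℤ_7: compute digits iteratively via d_i = x_i mod 7, x_{i+1} = (x_i − d_i)/7. The first 6 digits are (1, 0, 0, 6, 4, 6).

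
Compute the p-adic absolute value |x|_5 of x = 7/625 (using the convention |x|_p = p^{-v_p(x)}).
|7/625|_5 = 625

Step 1 — compute v_5(x) by factoring powers of 5 out of the numerator and denominator: v_5(7/625) = -4. Step 2 — apply |x|_p = p^{-v_p(x)} = 5^{4} = 625.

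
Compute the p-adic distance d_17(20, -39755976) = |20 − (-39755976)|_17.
d_17(20, -39755976) = 1/1419857

Step 1 — x − y = 20 − (-39755976) = 39755996. Step 2 — v_17(39755996) = 5 (factor: 39755996 = (17^5 · 28); the sign does not affect v_p). Step 3 — |x − y|_17 = 17^{-5} = 1/1419857.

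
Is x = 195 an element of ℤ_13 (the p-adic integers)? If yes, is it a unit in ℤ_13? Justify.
x ∈ ℤ_13 but not a unit; v_13(x) = 1 > 0

ℤ_13 = {x ∈ ℚ_13 : v_13(x) ≥ 0} and ℤ_13^× = {x ∈ ℤ_13 : v_13(x) = 0}. Here v_13(195) = v_13(num) − v_13(den) = 1; compare against these criteria.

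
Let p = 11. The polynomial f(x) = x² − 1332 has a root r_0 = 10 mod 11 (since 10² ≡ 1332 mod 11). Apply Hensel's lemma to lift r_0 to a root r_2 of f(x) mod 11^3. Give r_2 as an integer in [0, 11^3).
r_2 = 1330 (mod 1331)

Hensel's recurrence: r_{i+1} = r_i − f(r_i)·(f′(r_i))^{-1} mod 11^{i+2}, with f′(x) = 2x. Iterate:
  r_0 = 10 (mod 11)
  r_1 = 120 (mod 121)
  r_2 = 1330 (mod 1331)
Final: r_2 = 1330, and one checks f(r_2) ≡ 0 mod 11^3.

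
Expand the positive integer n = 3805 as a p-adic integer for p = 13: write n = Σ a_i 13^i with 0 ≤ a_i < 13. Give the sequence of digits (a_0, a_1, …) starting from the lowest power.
(a_0, a_1, …) = (9, 6, 9, 1)

Repeated division by 13 gives the digits low-to-high: 3805 = 9 + 6·13^1 + 9·13^2 + 1·13^3. Digit sequence: (9, 6, 9, 1).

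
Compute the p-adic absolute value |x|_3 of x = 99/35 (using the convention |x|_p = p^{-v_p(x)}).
|99/35|_3 = 1/9

Step 1 — compute v_3(x) by factoring powers of 3 out of the numerator and denominator: v_3(99/35) = 2. Step 2 — apply |x|_p = p^{-v_p(x)} = 3^{-2} = 1/9.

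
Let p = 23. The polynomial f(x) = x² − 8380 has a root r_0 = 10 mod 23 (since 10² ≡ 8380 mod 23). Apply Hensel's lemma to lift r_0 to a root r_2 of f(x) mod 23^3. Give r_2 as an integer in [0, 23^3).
r_2 = 8888 (mod 12167)

Hensel's recurrence: r_{i+1} = r_i − f(r_i)·(f′(r_i))^{-1} mod 23^{i+2}, with f′(x) = 2x. Iterate:
  r_0 = 10 (mod 23)
  r_1 = 424 (mod 529)
  r_2 = 8888 (mod 12167)
Final: r_2 = 8888, and one checks f(r_2) ≡ 0 mod 23^3.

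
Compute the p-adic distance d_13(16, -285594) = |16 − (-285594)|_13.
d_13(16, -285594) = 1/28561

Step 1 — x − y = 16 − (-285594) = 285610. Step 2 — v_13(285610) = 4 (factor: 285610 = (13^4 · 10); the sign does not affect v_p). Step 3 — |x − y|_13 = 13^{-4} = 1/28561.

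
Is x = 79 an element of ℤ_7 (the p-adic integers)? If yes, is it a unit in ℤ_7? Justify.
x ∈ ℤ_7^× (unit); v_7(x) = 0

ℤ_7 = {x ∈ ℚ_7 : v_7(x) ≥ 0} and ℤ_7^× = {x ∈ ℤ_7 : v_7(x) = 0}. Here v_7(79) = v_7(num) − v_7(den) = 0; compare against these criteria.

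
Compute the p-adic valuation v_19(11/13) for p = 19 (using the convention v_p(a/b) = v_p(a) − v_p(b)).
v_19(11/13) = 0

Factor powers of 19 from the numerator and denominator of the reduced fraction: 11 = 19^0 · 11 and 13 = 19^0 · 13. Apply v_p(a/b) = v_p(a) − v_p(b): v_19(11/13) = 0 − 0 = 0.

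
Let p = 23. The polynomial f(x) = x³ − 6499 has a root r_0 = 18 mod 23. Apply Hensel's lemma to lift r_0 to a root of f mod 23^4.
r_3 = 188365 (mod 279841)

Hensel: r_{i+1} = r_i − f(r_i)/f′(r_i) mod 23^{i+2}, where f′(x) = 3x². Iterate:
  r_0 = 18 (mod 23)
  r_1 = 41 (mod 529)
  r_2 = 5860 (mod 12167)
  r_3 = 188365 (mod 279841)
Final: r = 188365 with f(r) ≡ 0 mod 23^4.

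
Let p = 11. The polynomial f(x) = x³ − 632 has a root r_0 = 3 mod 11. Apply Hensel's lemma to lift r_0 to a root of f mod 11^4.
r_3 = 5448 (mod 14641)

Hensel: r_{i+1} = r_i − f(r_i)/f′(r_i) mod 11^{i+2}, where f′(x) = 3x². Iterate:
  r_0 = 3 (mod 11)
  r_1 = 3 (mod 121)
  r_2 = 124 (mod 1331)
  r_3 = 5448 (mod 14641)
Final: r = 5448 with f(r) ≡ 0 mod 11^4.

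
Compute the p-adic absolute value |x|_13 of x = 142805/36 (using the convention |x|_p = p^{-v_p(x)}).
|142805/36|_13 = 1/28561

Step 1 — compute v_13(x) by factoring powers of 13 out of the numerator and denominator: v_13(142805/36) = 4. Step 2 — apply |x|_p = p^{-v_p(x)} = 13^{-4} = 1/28561.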